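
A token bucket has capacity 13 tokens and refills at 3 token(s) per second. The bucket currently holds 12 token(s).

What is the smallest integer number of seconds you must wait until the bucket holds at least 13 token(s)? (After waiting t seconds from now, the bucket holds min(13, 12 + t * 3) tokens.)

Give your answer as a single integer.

Answer: 1

Derivation:
Need 12 + t * 3 >= 13, so t >= 1/3.
Smallest integer t = ceil(1/3) = 1.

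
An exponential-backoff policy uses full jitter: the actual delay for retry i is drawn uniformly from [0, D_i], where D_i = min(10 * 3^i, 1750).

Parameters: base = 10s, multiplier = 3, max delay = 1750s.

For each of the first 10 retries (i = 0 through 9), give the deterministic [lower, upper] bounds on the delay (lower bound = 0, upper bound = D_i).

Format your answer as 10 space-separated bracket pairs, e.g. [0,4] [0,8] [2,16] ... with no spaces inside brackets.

Computing bounds per retry:
  i=0: D_i=min(10*3^0,1750)=10, bounds=[0,10]
  i=1: D_i=min(10*3^1,1750)=30, bounds=[0,30]
  i=2: D_i=min(10*3^2,1750)=90, bounds=[0,90]
  i=3: D_i=min(10*3^3,1750)=270, bounds=[0,270]
  i=4: D_i=min(10*3^4,1750)=810, bounds=[0,810]
  i=5: D_i=min(10*3^5,1750)=1750, bounds=[0,1750]
  i=6: D_i=min(10*3^6,1750)=1750, bounds=[0,1750]
  i=7: D_i=min(10*3^7,1750)=1750, bounds=[0,1750]
  i=8: D_i=min(10*3^8,1750)=1750, bounds=[0,1750]
  i=9: D_i=min(10*3^9,1750)=1750, bounds=[0,1750]

Answer: [0,10] [0,30] [0,90] [0,270] [0,810] [0,1750] [0,1750] [0,1750] [0,1750] [0,1750]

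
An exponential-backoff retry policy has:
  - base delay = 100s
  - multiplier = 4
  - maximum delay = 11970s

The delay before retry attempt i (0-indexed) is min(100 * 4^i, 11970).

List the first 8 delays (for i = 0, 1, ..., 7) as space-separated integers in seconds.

Computing each delay:
  i=0: min(100*4^0, 11970) = 100
  i=1: min(100*4^1, 11970) = 400
  i=2: min(100*4^2, 11970) = 1600
  i=3: min(100*4^3, 11970) = 6400
  i=4: min(100*4^4, 11970) = 11970
  i=5: min(100*4^5, 11970) = 11970
  i=6: min(100*4^6, 11970) = 11970
  i=7: min(100*4^7, 11970) = 11970

Answer: 100 400 1600 6400 11970 11970 11970 11970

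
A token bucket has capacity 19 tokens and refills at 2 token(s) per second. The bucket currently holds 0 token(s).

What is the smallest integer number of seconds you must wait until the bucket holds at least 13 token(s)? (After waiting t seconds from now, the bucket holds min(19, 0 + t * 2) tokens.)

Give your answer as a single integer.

Need 0 + t * 2 >= 13, so t >= 13/2.
Smallest integer t = ceil(13/2) = 7.

Answer: 7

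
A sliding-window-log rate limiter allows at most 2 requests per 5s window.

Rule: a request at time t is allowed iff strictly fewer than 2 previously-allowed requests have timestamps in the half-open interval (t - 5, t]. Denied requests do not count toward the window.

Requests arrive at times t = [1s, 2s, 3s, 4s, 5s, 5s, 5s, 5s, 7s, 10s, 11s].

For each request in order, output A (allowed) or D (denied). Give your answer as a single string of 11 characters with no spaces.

Answer: AADDDDDDAAD

Derivation:
Tracking allowed requests in the window:
  req#1 t=1s: ALLOW
  req#2 t=2s: ALLOW
  req#3 t=3s: DENY
  req#4 t=4s: DENY
  req#5 t=5s: DENY
  req#6 t=5s: DENY
  req#7 t=5s: DENY
  req#8 t=5s: DENY
  req#9 t=7s: ALLOW
  req#10 t=10s: ALLOW
  req#11 t=11s: DENY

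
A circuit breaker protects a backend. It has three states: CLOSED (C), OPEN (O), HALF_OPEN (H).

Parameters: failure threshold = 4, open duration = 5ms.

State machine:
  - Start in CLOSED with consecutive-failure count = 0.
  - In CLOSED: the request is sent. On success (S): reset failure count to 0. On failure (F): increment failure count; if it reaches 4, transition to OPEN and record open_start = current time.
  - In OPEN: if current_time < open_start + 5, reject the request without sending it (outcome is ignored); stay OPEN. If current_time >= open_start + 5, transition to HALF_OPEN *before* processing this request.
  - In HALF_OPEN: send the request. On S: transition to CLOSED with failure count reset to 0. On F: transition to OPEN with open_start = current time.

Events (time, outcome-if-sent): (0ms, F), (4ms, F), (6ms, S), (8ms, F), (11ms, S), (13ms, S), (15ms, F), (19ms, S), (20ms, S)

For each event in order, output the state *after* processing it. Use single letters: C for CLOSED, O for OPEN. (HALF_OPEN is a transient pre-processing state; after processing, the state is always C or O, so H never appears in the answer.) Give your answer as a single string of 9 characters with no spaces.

Answer: CCCCCCCCC

Derivation:
State after each event:
  event#1 t=0ms outcome=F: state=CLOSED
  event#2 t=4ms outcome=F: state=CLOSED
  event#3 t=6ms outcome=S: state=CLOSED
  event#4 t=8ms outcome=F: state=CLOSED
  event#5 t=11ms outcome=S: state=CLOSED
  event#6 t=13ms outcome=S: state=CLOSED
  event#7 t=15ms outcome=F: state=CLOSED
  event#8 t=19ms outcome=S: state=CLOSED
  event#9 t=20ms outcome=S: state=CLOSED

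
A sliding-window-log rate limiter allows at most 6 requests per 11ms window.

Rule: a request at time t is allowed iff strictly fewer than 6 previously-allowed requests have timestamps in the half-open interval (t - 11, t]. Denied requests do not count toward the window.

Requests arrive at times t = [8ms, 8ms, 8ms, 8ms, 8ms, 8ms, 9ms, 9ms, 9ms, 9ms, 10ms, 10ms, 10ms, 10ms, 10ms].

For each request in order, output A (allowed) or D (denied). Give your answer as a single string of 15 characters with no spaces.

Answer: AAAAAADDDDDDDDD

Derivation:
Tracking allowed requests in the window:
  req#1 t=8ms: ALLOW
  req#2 t=8ms: ALLOW
  req#3 t=8ms: ALLOW
  req#4 t=8ms: ALLOW
  req#5 t=8ms: ALLOW
  req#6 t=8ms: ALLOW
  req#7 t=9ms: DENY
  req#8 t=9ms: DENY
  req#9 t=9ms: DENY
  req#10 t=9ms: DENY
  req#11 t=10ms: DENY
  req#12 t=10ms: DENY
  req#13 t=10ms: DENY
  req#14 t=10ms: DENY
  req#15 t=10ms: DENY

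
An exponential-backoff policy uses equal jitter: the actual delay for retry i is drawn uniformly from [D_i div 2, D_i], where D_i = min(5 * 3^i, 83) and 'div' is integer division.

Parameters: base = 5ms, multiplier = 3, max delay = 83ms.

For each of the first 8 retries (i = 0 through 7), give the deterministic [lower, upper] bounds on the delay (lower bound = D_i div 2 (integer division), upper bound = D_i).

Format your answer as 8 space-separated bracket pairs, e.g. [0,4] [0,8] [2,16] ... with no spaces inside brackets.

Answer: [2,5] [7,15] [22,45] [41,83] [41,83] [41,83] [41,83] [41,83]

Derivation:
Computing bounds per retry:
  i=0: D_i=min(5*3^0,83)=5, bounds=[2,5]
  i=1: D_i=min(5*3^1,83)=15, bounds=[7,15]
  i=2: D_i=min(5*3^2,83)=45, bounds=[22,45]
  i=3: D_i=min(5*3^3,83)=83, bounds=[41,83]
  i=4: D_i=min(5*3^4,83)=83, bounds=[41,83]
  i=5: D_i=min(5*3^5,83)=83, bounds=[41,83]
  i=6: D_i=min(5*3^6,83)=83, bounds=[41,83]
  i=7: D_i=min(5*3^7,83)=83, bounds=[41,83]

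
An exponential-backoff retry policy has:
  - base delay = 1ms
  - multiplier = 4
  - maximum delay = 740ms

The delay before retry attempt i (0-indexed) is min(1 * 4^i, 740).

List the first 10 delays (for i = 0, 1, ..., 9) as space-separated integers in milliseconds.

Answer: 1 4 16 64 256 740 740 740 740 740

Derivation:
Computing each delay:
  i=0: min(1*4^0, 740) = 1
  i=1: min(1*4^1, 740) = 4
  i=2: min(1*4^2, 740) = 16
  i=3: min(1*4^3, 740) = 64
  i=4: min(1*4^4, 740) = 256
  i=5: min(1*4^5, 740) = 740
  i=6: min(1*4^6, 740) = 740
  i=7: min(1*4^7, 740) = 740
  i=8: min(1*4^8, 740) = 740
  i=9: min(1*4^9, 740) = 740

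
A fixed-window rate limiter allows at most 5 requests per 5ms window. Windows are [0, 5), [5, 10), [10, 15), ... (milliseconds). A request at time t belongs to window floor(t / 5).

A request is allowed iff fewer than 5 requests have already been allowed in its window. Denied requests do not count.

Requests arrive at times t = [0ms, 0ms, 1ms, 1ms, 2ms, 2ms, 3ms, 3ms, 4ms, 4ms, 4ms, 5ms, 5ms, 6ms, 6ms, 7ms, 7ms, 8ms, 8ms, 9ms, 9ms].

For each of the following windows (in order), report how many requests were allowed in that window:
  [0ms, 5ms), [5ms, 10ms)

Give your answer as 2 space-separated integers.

Answer: 5 5

Derivation:
Processing requests:
  req#1 t=0ms (window 0): ALLOW
  req#2 t=0ms (window 0): ALLOW
  req#3 t=1ms (window 0): ALLOW
  req#4 t=1ms (window 0): ALLOW
  req#5 t=2ms (window 0): ALLOW
  req#6 t=2ms (window 0): DENY
  req#7 t=3ms (window 0): DENY
  req#8 t=3ms (window 0): DENY
  req#9 t=4ms (window 0): DENY
  req#10 t=4ms (window 0): DENY
  req#11 t=4ms (window 0): DENY
  req#12 t=5ms (window 1): ALLOW
  req#13 t=5ms (window 1): ALLOW
  req#14 t=6ms (window 1): ALLOW
  req#15 t=6ms (window 1): ALLOW
  req#16 t=7ms (window 1): ALLOW
  req#17 t=7ms (window 1): DENY
  req#18 t=8ms (window 1): DENY
  req#19 t=8ms (window 1): DENY
  req#20 t=9ms (window 1): DENY
  req#21 t=9ms (window 1): DENY

Allowed counts by window: 5 5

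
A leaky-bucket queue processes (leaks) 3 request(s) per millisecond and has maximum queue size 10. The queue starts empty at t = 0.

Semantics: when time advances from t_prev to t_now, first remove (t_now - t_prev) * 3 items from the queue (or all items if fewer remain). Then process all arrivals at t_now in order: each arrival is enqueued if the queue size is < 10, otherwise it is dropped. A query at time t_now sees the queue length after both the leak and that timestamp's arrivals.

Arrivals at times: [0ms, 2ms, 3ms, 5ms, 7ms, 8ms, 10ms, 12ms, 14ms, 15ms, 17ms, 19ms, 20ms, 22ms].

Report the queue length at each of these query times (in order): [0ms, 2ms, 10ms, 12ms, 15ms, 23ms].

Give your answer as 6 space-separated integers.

Answer: 1 1 1 1 1 0

Derivation:
Queue lengths at query times:
  query t=0ms: backlog = 1
  query t=2ms: backlog = 1
  query t=10ms: backlog = 1
  query t=12ms: backlog = 1
  query t=15ms: backlog = 1
  query t=23ms: backlog = 0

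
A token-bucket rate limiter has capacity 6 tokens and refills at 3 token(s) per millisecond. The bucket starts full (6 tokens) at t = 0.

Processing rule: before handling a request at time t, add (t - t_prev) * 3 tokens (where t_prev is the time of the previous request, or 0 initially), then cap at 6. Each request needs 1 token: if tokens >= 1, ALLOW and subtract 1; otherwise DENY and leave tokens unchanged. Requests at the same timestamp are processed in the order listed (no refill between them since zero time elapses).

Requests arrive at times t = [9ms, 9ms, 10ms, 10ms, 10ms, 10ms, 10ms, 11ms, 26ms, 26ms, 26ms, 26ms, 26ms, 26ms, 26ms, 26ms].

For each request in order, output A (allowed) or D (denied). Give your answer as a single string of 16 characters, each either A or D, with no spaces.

Answer: AAAAAAAAAAAAAADD

Derivation:
Simulating step by step:
  req#1 t=9ms: ALLOW
  req#2 t=9ms: ALLOW
  req#3 t=10ms: ALLOW
  req#4 t=10ms: ALLOW
  req#5 t=10ms: ALLOW
  req#6 t=10ms: ALLOW
  req#7 t=10ms: ALLOW
  req#8 t=11ms: ALLOW
  req#9 t=26ms: ALLOW
  req#10 t=26ms: ALLOW
  req#11 t=26ms: ALLOW
  req#12 t=26ms: ALLOW
  req#13 t=26ms: ALLOW
  req#14 t=26ms: ALLOW
  req#15 t=26ms: DENY
  req#16 t=26ms: DENY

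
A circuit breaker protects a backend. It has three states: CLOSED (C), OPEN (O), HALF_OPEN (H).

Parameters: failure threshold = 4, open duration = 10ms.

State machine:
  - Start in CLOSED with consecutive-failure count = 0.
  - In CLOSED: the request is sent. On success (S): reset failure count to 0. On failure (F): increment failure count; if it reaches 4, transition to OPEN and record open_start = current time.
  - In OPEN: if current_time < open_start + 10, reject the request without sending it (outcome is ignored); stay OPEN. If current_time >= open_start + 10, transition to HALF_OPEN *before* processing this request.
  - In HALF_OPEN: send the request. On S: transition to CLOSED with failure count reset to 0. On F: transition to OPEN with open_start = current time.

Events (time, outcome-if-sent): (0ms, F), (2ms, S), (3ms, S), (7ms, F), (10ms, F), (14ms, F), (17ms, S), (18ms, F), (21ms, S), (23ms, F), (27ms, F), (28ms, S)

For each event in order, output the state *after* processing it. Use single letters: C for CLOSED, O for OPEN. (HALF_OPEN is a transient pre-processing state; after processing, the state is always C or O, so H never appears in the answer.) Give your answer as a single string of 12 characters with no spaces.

Answer: CCCCCCCCCCCC

Derivation:
State after each event:
  event#1 t=0ms outcome=F: state=CLOSED
  event#2 t=2ms outcome=S: state=CLOSED
  event#3 t=3ms outcome=S: state=CLOSED
  event#4 t=7ms outcome=F: state=CLOSED
  event#5 t=10ms outcome=F: state=CLOSED
  event#6 t=14ms outcome=F: state=CLOSED
  event#7 t=17ms outcome=S: state=CLOSED
  event#8 t=18ms outcome=F: state=CLOSED
  event#9 t=21ms outcome=S: state=CLOSED
  event#10 t=23ms outcome=F: state=CLOSED
  event#11 t=27ms outcome=F: state=CLOSED
  event#12 t=28ms outcome=S: state=CLOSED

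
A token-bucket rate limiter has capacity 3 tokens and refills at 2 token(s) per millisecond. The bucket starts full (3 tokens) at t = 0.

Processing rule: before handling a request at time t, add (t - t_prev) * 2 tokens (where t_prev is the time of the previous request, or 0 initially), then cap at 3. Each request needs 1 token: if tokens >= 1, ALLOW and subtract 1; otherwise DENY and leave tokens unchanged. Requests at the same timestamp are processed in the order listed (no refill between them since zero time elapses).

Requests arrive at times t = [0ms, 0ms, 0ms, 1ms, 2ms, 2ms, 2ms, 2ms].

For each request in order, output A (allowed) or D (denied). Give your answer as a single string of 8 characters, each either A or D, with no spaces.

Simulating step by step:
  req#1 t=0ms: ALLOW
  req#2 t=0ms: ALLOW
  req#3 t=0ms: ALLOW
  req#4 t=1ms: ALLOW
  req#5 t=2ms: ALLOW
  req#6 t=2ms: ALLOW
  req#7 t=2ms: ALLOW
  req#8 t=2ms: DENY

Answer: AAAAAAAD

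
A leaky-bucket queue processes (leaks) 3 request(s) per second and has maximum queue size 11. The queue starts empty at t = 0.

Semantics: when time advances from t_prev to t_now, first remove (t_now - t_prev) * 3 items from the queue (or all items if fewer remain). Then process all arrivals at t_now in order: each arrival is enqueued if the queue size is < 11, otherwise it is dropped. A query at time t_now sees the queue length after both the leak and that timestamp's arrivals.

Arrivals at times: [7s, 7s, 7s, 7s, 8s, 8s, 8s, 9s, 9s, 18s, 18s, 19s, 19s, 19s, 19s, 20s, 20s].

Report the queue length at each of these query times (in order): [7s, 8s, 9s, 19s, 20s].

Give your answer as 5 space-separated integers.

Answer: 4 4 3 4 3

Derivation:
Queue lengths at query times:
  query t=7s: backlog = 4
  query t=8s: backlog = 4
  query t=9s: backlog = 3
  query t=19s: backlog = 4
  query t=20s: backlog = 3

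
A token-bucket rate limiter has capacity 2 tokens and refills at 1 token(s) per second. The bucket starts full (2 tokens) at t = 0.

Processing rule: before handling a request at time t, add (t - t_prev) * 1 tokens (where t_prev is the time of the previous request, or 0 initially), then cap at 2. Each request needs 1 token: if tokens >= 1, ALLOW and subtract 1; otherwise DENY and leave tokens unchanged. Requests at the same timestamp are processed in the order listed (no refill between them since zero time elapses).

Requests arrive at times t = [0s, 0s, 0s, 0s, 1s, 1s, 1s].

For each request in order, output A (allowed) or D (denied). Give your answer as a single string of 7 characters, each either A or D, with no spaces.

Answer: AADDADD

Derivation:
Simulating step by step:
  req#1 t=0s: ALLOW
  req#2 t=0s: ALLOW
  req#3 t=0s: DENY
  req#4 t=0s: DENY
  req#5 t=1s: ALLOW
  req#6 t=1s: DENY
  req#7 t=1s: DENY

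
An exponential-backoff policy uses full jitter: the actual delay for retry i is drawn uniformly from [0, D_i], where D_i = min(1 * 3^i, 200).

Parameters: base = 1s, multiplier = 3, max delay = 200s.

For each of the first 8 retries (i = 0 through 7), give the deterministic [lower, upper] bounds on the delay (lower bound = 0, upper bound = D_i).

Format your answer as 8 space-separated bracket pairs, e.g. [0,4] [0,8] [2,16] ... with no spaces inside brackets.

Answer: [0,1] [0,3] [0,9] [0,27] [0,81] [0,200] [0,200] [0,200]

Derivation:
Computing bounds per retry:
  i=0: D_i=min(1*3^0,200)=1, bounds=[0,1]
  i=1: D_i=min(1*3^1,200)=3, bounds=[0,3]
  i=2: D_i=min(1*3^2,200)=9, bounds=[0,9]
  i=3: D_i=min(1*3^3,200)=27, bounds=[0,27]
  i=4: D_i=min(1*3^4,200)=81, bounds=[0,81]
  i=5: D_i=min(1*3^5,200)=200, bounds=[0,200]
  i=6: D_i=min(1*3^6,200)=200, bounds=[0,200]
  i=7: D_i=min(1*3^7,200)=200, bounds=[0,200]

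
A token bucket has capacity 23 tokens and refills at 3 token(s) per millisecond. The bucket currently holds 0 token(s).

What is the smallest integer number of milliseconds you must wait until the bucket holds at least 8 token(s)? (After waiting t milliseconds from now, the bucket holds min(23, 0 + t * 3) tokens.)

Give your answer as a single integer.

Answer: 3

Derivation:
Need 0 + t * 3 >= 8, so t >= 8/3.
Smallest integer t = ceil(8/3) = 3.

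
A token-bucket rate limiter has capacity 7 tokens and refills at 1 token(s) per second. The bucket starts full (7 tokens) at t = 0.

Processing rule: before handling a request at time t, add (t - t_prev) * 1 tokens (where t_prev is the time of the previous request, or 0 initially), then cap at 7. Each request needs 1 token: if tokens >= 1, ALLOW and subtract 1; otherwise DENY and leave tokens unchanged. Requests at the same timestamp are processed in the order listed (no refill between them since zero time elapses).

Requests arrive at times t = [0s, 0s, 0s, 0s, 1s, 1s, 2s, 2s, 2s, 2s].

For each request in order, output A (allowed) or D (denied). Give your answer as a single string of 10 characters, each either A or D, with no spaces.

Answer: AAAAAAAAAD

Derivation:
Simulating step by step:
  req#1 t=0s: ALLOW
  req#2 t=0s: ALLOW
  req#3 t=0s: ALLOW
  req#4 t=0s: ALLOW
  req#5 t=1s: ALLOW
  req#6 t=1s: ALLOW
  req#7 t=2s: ALLOW
  req#8 t=2s: ALLOW
  req#9 t=2s: ALLOW
  req#10 t=2s: DENY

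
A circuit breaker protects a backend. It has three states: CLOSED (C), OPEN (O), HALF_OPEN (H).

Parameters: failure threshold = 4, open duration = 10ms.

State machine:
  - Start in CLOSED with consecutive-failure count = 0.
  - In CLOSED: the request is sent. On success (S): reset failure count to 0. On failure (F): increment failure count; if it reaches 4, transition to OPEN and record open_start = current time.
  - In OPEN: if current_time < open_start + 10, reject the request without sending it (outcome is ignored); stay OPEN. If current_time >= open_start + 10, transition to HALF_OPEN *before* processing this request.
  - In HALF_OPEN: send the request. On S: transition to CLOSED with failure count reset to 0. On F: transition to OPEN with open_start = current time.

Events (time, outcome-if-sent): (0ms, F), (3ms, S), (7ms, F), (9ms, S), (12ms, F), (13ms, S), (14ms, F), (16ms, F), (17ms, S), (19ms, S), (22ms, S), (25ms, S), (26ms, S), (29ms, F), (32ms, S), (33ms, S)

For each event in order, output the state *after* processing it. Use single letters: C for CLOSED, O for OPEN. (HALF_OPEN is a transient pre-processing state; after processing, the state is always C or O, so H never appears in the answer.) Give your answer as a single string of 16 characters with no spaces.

Answer: CCCCCCCCCCCCCCCC

Derivation:
State after each event:
  event#1 t=0ms outcome=F: state=CLOSED
  event#2 t=3ms outcome=S: state=CLOSED
  event#3 t=7ms outcome=F: state=CLOSED
  event#4 t=9ms outcome=S: state=CLOSED
  event#5 t=12ms outcome=F: state=CLOSED
  event#6 t=13ms outcome=S: state=CLOSED
  event#7 t=14ms outcome=F: state=CLOSED
  event#8 t=16ms outcome=F: state=CLOSED
  event#9 t=17ms outcome=S: state=CLOSED
  event#10 t=19ms outcome=S: state=CLOSED
  event#11 t=22ms outcome=S: state=CLOSED
  event#12 t=25ms outcome=S: state=CLOSED
  event#13 t=26ms outcome=S: state=CLOSED
  event#14 t=29ms outcome=F: state=CLOSED
  event#15 t=32ms outcome=S: state=CLOSED
  event#16 t=33ms outcome=S: state=CLOSED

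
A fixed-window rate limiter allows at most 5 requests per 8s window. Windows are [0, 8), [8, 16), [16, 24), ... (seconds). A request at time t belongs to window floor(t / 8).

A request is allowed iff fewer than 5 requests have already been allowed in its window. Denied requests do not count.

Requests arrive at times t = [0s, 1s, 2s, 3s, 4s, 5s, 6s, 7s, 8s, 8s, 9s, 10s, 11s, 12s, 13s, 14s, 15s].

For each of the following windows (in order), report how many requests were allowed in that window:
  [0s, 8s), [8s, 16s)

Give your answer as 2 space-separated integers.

Answer: 5 5

Derivation:
Processing requests:
  req#1 t=0s (window 0): ALLOW
  req#2 t=1s (window 0): ALLOW
  req#3 t=2s (window 0): ALLOW
  req#4 t=3s (window 0): ALLOW
  req#5 t=4s (window 0): ALLOW
  req#6 t=5s (window 0): DENY
  req#7 t=6s (window 0): DENY
  req#8 t=7s (window 0): DENY
  req#9 t=8s (window 1): ALLOW
  req#10 t=8s (window 1): ALLOW
  req#11 t=9s (window 1): ALLOW
  req#12 t=10s (window 1): ALLOW
  req#13 t=11s (window 1): ALLOW
  req#14 t=12s (window 1): DENY
  req#15 t=13s (window 1): DENY
  req#16 t=14s (window 1): DENY
  req#17 t=15s (window 1): DENY

Allowed counts by window: 5 5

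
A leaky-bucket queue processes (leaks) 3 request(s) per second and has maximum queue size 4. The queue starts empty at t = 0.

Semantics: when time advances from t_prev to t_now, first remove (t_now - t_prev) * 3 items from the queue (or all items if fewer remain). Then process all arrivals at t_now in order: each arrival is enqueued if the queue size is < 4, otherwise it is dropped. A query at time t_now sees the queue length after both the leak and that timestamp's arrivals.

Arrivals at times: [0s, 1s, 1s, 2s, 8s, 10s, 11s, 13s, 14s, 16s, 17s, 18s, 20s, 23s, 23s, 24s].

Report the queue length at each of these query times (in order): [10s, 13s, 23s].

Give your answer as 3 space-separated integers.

Answer: 1 1 2

Derivation:
Queue lengths at query times:
  query t=10s: backlog = 1
  query t=13s: backlog = 1
  query t=23s: backlog = 2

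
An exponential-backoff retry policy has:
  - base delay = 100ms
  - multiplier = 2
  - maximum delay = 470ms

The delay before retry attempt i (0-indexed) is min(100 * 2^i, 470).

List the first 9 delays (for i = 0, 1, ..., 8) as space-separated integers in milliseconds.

Answer: 100 200 400 470 470 470 470 470 470

Derivation:
Computing each delay:
  i=0: min(100*2^0, 470) = 100
  i=1: min(100*2^1, 470) = 200
  i=2: min(100*2^2, 470) = 400
  i=3: min(100*2^3, 470) = 470
  i=4: min(100*2^4, 470) = 470
  i=5: min(100*2^5, 470) = 470
  i=6: min(100*2^6, 470) = 470
  i=7: min(100*2^7, 470) = 470
  i=8: min(100*2^8, 470) = 470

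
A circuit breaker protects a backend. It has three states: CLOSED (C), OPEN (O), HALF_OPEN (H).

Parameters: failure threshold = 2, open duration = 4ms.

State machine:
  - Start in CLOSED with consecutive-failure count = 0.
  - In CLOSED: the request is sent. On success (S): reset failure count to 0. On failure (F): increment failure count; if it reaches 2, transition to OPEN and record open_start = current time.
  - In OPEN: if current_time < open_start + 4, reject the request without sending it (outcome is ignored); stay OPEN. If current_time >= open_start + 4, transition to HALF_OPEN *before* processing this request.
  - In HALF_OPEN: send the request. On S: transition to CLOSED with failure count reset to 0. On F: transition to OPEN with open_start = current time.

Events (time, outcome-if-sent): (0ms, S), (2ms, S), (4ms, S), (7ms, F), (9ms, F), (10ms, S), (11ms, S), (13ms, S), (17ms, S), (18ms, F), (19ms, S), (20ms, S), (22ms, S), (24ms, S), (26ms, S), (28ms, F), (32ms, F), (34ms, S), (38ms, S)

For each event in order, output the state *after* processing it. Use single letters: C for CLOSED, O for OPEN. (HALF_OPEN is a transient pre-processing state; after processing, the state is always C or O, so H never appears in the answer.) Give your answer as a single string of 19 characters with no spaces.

Answer: CCCCOOOCCCCCCCCCOOC

Derivation:
State after each event:
  event#1 t=0ms outcome=S: state=CLOSED
  event#2 t=2ms outcome=S: state=CLOSED
  event#3 t=4ms outcome=S: state=CLOSED
  event#4 t=7ms outcome=F: state=CLOSED
  event#5 t=9ms outcome=F: state=OPEN
  event#6 t=10ms outcome=S: state=OPEN
  event#7 t=11ms outcome=S: state=OPEN
  event#8 t=13ms outcome=S: state=CLOSED
  event#9 t=17ms outcome=S: state=CLOSED
  event#10 t=18ms outcome=F: state=CLOSED
  event#11 t=19ms outcome=S: state=CLOSED
  event#12 t=20ms outcome=S: state=CLOSED
  event#13 t=22ms outcome=S: state=CLOSED
  event#14 t=24ms outcome=S: state=CLOSED
  event#15 t=26ms outcome=S: state=CLOSED
  event#16 t=28ms outcome=F: state=CLOSED
  event#17 t=32ms outcome=F: state=OPEN
  event#18 t=34ms outcome=S: state=OPEN
  event#19 t=38ms outcome=S: state=CLOSED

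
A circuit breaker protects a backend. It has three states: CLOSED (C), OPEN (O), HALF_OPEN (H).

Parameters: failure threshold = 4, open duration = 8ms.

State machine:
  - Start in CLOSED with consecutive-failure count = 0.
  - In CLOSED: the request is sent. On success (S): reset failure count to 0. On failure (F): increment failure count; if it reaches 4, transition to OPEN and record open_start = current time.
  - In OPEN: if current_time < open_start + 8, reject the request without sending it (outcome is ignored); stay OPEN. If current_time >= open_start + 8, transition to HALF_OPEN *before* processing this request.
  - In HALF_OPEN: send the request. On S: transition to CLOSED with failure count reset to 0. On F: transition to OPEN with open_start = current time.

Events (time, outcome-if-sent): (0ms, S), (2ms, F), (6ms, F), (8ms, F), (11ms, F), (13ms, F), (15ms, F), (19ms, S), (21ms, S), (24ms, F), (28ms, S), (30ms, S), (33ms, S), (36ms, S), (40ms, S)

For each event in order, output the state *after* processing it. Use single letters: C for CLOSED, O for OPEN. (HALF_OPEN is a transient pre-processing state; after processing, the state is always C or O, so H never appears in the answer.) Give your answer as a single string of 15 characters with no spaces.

Answer: CCCCOOOCCCCCCCC

Derivation:
State after each event:
  event#1 t=0ms outcome=S: state=CLOSED
  event#2 t=2ms outcome=F: state=CLOSED
  event#3 t=6ms outcome=F: state=CLOSED
  event#4 t=8ms outcome=F: state=CLOSED
  event#5 t=11ms outcome=F: state=OPEN
  event#6 t=13ms outcome=F: state=OPEN
  event#7 t=15ms outcome=F: state=OPEN
  event#8 t=19ms outcome=S: state=CLOSED
  event#9 t=21ms outcome=S: state=CLOSED
  event#10 t=24ms outcome=F: state=CLOSED
  event#11 t=28ms outcome=S: state=CLOSED
  event#12 t=30ms outcome=S: state=CLOSED
  event#13 t=33ms outcome=S: state=CLOSED
  event#14 t=36ms outcome=S: state=CLOSED
  event#15 t=40ms outcome=S: state=CLOSED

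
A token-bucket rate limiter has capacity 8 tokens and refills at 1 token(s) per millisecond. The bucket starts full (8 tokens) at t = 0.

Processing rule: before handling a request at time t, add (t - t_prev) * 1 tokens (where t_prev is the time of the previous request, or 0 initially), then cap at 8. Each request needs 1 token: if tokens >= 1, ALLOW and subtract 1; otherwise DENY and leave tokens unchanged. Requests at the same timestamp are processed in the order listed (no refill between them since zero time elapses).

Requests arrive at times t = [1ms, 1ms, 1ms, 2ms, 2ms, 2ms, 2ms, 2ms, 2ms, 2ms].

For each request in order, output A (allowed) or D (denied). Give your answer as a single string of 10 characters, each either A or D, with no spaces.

Simulating step by step:
  req#1 t=1ms: ALLOW
  req#2 t=1ms: ALLOW
  req#3 t=1ms: ALLOW
  req#4 t=2ms: ALLOW
  req#5 t=2ms: ALLOW
  req#6 t=2ms: ALLOW
  req#7 t=2ms: ALLOW
  req#8 t=2ms: ALLOW
  req#9 t=2ms: ALLOW
  req#10 t=2ms: DENY

Answer: AAAAAAAAAD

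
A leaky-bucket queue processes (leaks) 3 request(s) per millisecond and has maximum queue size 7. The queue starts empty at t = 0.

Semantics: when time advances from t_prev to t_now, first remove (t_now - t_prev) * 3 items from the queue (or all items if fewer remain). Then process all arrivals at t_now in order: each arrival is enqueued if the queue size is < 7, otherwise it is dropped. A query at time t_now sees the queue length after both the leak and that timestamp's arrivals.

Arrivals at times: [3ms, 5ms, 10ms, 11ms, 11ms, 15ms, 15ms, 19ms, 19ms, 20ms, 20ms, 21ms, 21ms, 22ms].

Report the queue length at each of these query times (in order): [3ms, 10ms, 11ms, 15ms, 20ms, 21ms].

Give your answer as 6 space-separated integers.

Queue lengths at query times:
  query t=3ms: backlog = 1
  query t=10ms: backlog = 1
  query t=11ms: backlog = 2
  query t=15ms: backlog = 2
  query t=20ms: backlog = 2
  query t=21ms: backlog = 2

Answer: 1 1 2 2 2 2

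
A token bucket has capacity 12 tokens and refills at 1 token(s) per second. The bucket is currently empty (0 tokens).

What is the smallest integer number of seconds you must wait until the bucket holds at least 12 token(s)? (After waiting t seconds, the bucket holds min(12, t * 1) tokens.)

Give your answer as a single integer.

Answer: 12

Derivation:
Need t * 1 >= 12, so t >= 12/1.
Smallest integer t = ceil(12/1) = 12.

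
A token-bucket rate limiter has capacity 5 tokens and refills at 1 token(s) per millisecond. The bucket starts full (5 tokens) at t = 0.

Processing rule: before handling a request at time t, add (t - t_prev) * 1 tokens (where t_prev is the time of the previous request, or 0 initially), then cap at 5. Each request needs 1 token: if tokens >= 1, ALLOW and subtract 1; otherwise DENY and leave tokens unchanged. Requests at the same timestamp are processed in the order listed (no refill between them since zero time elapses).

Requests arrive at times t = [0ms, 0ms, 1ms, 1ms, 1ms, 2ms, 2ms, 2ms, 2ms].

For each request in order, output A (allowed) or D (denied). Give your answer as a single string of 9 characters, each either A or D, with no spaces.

Answer: AAAAAAADD

Derivation:
Simulating step by step:
  req#1 t=0ms: ALLOW
  req#2 t=0ms: ALLOW
  req#3 t=1ms: ALLOW
  req#4 t=1ms: ALLOW
  req#5 t=1ms: ALLOW
  req#6 t=2ms: ALLOW
  req#7 t=2ms: ALLOW
  req#8 t=2ms: DENY
  req#9 t=2ms: DENY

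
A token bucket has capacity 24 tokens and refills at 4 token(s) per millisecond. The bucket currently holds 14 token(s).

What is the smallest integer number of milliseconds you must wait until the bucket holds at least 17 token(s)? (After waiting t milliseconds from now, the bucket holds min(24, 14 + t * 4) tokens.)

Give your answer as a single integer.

Need 14 + t * 4 >= 17, so t >= 3/4.
Smallest integer t = ceil(3/4) = 1.

Answer: 1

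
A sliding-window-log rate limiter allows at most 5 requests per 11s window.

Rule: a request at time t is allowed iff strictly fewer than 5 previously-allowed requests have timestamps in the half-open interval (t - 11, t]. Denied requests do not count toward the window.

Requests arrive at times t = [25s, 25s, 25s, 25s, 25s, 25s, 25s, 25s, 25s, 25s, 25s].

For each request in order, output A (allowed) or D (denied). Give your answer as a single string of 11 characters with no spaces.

Tracking allowed requests in the window:
  req#1 t=25s: ALLOW
  req#2 t=25s: ALLOW
  req#3 t=25s: ALLOW
  req#4 t=25s: ALLOW
  req#5 t=25s: ALLOW
  req#6 t=25s: DENY
  req#7 t=25s: DENY
  req#8 t=25s: DENY
  req#9 t=25s: DENY
  req#10 t=25s: DENY
  req#11 t=25s: DENY

Answer: AAAAADDDDDD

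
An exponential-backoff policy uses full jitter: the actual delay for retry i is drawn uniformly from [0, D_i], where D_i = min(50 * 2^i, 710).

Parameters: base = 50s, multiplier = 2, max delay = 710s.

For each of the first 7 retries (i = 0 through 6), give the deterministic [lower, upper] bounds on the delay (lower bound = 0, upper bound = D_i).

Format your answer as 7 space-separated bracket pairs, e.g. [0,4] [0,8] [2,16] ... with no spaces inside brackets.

Computing bounds per retry:
  i=0: D_i=min(50*2^0,710)=50, bounds=[0,50]
  i=1: D_i=min(50*2^1,710)=100, bounds=[0,100]
  i=2: D_i=min(50*2^2,710)=200, bounds=[0,200]
  i=3: D_i=min(50*2^3,710)=400, bounds=[0,400]
  i=4: D_i=min(50*2^4,710)=710, bounds=[0,710]
  i=5: D_i=min(50*2^5,710)=710, bounds=[0,710]
  i=6: D_i=min(50*2^6,710)=710, bounds=[0,710]

Answer: [0,50] [0,100] [0,200] [0,400] [0,710] [0,710] [0,710]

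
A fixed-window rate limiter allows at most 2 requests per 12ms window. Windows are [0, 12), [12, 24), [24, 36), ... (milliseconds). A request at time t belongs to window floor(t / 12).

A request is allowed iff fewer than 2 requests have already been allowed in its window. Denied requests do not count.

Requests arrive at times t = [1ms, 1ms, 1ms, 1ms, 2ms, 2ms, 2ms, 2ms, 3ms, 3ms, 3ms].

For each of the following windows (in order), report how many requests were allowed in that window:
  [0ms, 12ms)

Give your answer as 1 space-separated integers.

Answer: 2

Derivation:
Processing requests:
  req#1 t=1ms (window 0): ALLOW
  req#2 t=1ms (window 0): ALLOW
  req#3 t=1ms (window 0): DENY
  req#4 t=1ms (window 0): DENY
  req#5 t=2ms (window 0): DENY
  req#6 t=2ms (window 0): DENY
  req#7 t=2ms (window 0): DENY
  req#8 t=2ms (window 0): DENY
  req#9 t=3ms (window 0): DENY
  req#10 t=3ms (window 0): DENY
  req#11 t=3ms (window 0): DENY

Allowed counts by window: 2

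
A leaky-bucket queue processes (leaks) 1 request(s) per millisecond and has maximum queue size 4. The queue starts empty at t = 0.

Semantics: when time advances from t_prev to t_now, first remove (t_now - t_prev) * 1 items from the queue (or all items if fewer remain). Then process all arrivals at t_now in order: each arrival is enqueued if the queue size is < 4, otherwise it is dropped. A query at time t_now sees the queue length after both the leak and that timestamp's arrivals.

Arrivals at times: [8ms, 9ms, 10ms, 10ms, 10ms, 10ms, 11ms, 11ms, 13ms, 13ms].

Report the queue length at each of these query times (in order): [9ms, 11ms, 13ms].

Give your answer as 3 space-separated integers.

Queue lengths at query times:
  query t=9ms: backlog = 1
  query t=11ms: backlog = 4
  query t=13ms: backlog = 4

Answer: 1 4 4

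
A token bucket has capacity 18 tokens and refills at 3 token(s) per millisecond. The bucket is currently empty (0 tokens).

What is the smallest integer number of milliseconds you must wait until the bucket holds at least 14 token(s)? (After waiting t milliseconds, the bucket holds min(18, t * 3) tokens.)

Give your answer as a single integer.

Need t * 3 >= 14, so t >= 14/3.
Smallest integer t = ceil(14/3) = 5.

Answer: 5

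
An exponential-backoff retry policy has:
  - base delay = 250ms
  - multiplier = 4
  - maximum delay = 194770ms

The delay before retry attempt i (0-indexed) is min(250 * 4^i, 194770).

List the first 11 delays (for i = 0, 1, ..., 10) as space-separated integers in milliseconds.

Computing each delay:
  i=0: min(250*4^0, 194770) = 250
  i=1: min(250*4^1, 194770) = 1000
  i=2: min(250*4^2, 194770) = 4000
  i=3: min(250*4^3, 194770) = 16000
  i=4: min(250*4^4, 194770) = 64000
  i=5: min(250*4^5, 194770) = 194770
  i=6: min(250*4^6, 194770) = 194770
  i=7: min(250*4^7, 194770) = 194770
  i=8: min(250*4^8, 194770) = 194770
  i=9: min(250*4^9, 194770) = 194770
  i=10: min(250*4^10, 194770) = 194770

Answer: 250 1000 4000 16000 64000 194770 194770 194770 194770 194770 194770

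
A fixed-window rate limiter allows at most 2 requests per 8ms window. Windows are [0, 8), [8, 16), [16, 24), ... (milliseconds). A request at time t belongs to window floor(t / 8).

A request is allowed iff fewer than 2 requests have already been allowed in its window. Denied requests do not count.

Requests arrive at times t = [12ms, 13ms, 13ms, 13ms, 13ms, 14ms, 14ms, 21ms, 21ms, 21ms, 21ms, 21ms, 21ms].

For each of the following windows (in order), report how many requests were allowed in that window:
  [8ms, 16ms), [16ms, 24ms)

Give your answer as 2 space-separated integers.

Answer: 2 2

Derivation:
Processing requests:
  req#1 t=12ms (window 1): ALLOW
  req#2 t=13ms (window 1): ALLOW
  req#3 t=13ms (window 1): DENY
  req#4 t=13ms (window 1): DENY
  req#5 t=13ms (window 1): DENY
  req#6 t=14ms (window 1): DENY
  req#7 t=14ms (window 1): DENY
  req#8 t=21ms (window 2): ALLOW
  req#9 t=21ms (window 2): ALLOW
  req#10 t=21ms (window 2): DENY
  req#11 t=21ms (window 2): DENY
  req#12 t=21ms (window 2): DENY
  req#13 t=21ms (window 2): DENY

Allowed counts by window: 2 2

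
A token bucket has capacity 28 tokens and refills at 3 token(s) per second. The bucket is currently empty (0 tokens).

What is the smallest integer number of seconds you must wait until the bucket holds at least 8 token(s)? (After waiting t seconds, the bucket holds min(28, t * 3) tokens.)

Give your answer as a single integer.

Answer: 3

Derivation:
Need t * 3 >= 8, so t >= 8/3.
Smallest integer t = ceil(8/3) = 3.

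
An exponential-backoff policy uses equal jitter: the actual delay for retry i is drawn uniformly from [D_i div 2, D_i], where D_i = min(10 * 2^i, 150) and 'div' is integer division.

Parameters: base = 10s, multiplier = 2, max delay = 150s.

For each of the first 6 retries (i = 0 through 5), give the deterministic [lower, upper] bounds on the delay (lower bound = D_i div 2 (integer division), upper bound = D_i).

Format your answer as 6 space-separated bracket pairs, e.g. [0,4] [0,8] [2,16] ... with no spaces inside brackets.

Answer: [5,10] [10,20] [20,40] [40,80] [75,150] [75,150]

Derivation:
Computing bounds per retry:
  i=0: D_i=min(10*2^0,150)=10, bounds=[5,10]
  i=1: D_i=min(10*2^1,150)=20, bounds=[10,20]
  i=2: D_i=min(10*2^2,150)=40, bounds=[20,40]
  i=3: D_i=min(10*2^3,150)=80, bounds=[40,80]
  i=4: D_i=min(10*2^4,150)=150, bounds=[75,150]
  i=5: D_i=min(10*2^5,150)=150, bounds=[75,150]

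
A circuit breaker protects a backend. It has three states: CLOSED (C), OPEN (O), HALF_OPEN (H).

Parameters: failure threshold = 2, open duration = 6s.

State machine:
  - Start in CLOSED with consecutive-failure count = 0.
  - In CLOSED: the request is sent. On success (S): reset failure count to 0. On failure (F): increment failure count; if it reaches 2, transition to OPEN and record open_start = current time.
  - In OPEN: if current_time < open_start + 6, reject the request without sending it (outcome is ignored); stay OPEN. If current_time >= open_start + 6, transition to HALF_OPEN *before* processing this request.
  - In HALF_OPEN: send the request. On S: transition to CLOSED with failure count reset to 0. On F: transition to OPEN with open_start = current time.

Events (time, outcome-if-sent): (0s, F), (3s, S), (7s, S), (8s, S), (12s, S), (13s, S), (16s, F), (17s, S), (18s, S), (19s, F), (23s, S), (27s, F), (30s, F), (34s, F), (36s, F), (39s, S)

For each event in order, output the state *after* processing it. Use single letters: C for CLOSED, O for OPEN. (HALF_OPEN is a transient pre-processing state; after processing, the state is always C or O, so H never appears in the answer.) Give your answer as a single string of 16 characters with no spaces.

State after each event:
  event#1 t=0s outcome=F: state=CLOSED
  event#2 t=3s outcome=S: state=CLOSED
  event#3 t=7s outcome=S: state=CLOSED
  event#4 t=8s outcome=S: state=CLOSED
  event#5 t=12s outcome=S: state=CLOSED
  event#6 t=13s outcome=S: state=CLOSED
  event#7 t=16s outcome=F: state=CLOSED
  event#8 t=17s outcome=S: state=CLOSED
  event#9 t=18s outcome=S: state=CLOSED
  event#10 t=19s outcome=F: state=CLOSED
  event#11 t=23s outcome=S: state=CLOSED
  event#12 t=27s outcome=F: state=CLOSED
  event#13 t=30s outcome=F: state=OPEN
  event#14 t=34s outcome=F: state=OPEN
  event#15 t=36s outcome=F: state=OPEN
  event#16 t=39s outcome=S: state=OPEN

Answer: CCCCCCCCCCCCOOOO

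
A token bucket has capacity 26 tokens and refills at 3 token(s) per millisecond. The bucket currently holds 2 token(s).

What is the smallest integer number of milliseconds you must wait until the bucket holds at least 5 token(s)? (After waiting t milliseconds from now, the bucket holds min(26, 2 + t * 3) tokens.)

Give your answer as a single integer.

Answer: 1

Derivation:
Need 2 + t * 3 >= 5, so t >= 3/3.
Smallest integer t = ceil(3/3) = 1.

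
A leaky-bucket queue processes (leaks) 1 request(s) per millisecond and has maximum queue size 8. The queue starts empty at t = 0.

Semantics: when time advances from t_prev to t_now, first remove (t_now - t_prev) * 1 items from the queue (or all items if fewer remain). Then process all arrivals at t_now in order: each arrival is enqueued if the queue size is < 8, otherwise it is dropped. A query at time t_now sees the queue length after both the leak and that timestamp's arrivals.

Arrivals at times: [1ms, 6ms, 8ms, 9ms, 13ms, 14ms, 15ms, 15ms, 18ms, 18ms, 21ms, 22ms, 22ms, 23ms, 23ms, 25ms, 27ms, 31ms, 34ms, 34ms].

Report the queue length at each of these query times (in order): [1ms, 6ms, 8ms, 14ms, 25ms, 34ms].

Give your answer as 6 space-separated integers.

Answer: 1 1 1 1 2 2

Derivation:
Queue lengths at query times:
  query t=1ms: backlog = 1
  query t=6ms: backlog = 1
  query t=8ms: backlog = 1
  query t=14ms: backlog = 1
  query t=25ms: backlog = 2
  query t=34ms: backlog = 2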